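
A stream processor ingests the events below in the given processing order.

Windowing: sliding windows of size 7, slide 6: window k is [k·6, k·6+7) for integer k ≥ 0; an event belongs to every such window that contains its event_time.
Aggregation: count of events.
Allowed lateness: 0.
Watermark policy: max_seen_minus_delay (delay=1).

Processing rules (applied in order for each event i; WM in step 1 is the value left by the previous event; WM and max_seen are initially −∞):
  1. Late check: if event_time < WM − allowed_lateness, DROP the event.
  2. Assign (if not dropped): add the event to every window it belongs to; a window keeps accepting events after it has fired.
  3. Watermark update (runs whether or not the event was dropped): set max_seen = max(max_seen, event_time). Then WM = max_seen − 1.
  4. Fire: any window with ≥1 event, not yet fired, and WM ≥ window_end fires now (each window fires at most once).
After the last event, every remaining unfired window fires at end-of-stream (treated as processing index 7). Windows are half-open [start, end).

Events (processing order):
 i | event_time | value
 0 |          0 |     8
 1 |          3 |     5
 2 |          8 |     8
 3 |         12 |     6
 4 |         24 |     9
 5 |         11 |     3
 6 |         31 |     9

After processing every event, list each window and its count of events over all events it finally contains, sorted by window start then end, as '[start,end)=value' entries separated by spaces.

i=0 t=0 v=8: → [0,7); WM=-1
i=1 t=3 v=5: → [0,7); WM=2
i=2 t=8 v=8: → [6,13); WM=7; [0,7) fires=2
i=3 t=12 v=6: → [12,19),[6,13); WM=11
i=4 t=24 v=9: → [24,31),[18,25); WM=23; [6,13) fires=2 [12,19) fires=1
i=5 t=11 v=3: DROP (t<23-0); WM=23
i=6 t=31 v=9: → [30,37); WM=30; [18,25) fires=1

[0,7)=2 [6,13)=2 [12,19)=1 [18,25)=1 [24,31)=1 [30,37)=1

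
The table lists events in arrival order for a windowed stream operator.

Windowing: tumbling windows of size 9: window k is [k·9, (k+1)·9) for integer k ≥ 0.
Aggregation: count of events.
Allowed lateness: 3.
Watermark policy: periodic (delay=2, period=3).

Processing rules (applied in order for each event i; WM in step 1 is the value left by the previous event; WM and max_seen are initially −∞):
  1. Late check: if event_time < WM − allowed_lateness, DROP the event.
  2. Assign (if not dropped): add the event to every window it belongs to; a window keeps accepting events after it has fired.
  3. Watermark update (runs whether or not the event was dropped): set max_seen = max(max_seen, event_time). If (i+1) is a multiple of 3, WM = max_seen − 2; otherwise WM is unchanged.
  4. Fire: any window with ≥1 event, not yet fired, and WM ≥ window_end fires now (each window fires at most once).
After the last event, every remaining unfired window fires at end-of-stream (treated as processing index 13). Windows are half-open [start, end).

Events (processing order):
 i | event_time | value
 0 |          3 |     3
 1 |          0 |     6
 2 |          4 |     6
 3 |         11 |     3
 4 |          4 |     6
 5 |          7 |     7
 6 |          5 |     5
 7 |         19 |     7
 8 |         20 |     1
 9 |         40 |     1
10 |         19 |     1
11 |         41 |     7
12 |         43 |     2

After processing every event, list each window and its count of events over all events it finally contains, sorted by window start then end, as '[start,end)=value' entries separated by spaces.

[0,9)=5 [9,18)=1 [18,27)=3 [36,45)=3

i=0 t=3 v=3: → [0,9); WM=−∞
i=1 t=0 v=6: → [0,9); WM=−∞
i=2 t=4 v=6: → [0,9); WM=2
i=3 t=11 v=3: → [9,18); WM=2
i=4 t=4 v=6: → [0,9); WM=2
i=5 t=7 v=7: → [0,9); WM=9; [0,9) fires=5
i=6 t=5 v=5: DROP (t<9-3); WM=9
i=7 t=19 v=7: → [18,27); WM=9
i=8 t=20 v=1: → [18,27); WM=18; [9,18) fires=1
i=9 t=40 v=1: → [36,45); WM=18
i=10 t=19 v=1: → [18,27); WM=18
i=11 t=41 v=7: → [36,45); WM=39; [18,27) fires=3
i=12 t=43 v=2: → [36,45); WM=39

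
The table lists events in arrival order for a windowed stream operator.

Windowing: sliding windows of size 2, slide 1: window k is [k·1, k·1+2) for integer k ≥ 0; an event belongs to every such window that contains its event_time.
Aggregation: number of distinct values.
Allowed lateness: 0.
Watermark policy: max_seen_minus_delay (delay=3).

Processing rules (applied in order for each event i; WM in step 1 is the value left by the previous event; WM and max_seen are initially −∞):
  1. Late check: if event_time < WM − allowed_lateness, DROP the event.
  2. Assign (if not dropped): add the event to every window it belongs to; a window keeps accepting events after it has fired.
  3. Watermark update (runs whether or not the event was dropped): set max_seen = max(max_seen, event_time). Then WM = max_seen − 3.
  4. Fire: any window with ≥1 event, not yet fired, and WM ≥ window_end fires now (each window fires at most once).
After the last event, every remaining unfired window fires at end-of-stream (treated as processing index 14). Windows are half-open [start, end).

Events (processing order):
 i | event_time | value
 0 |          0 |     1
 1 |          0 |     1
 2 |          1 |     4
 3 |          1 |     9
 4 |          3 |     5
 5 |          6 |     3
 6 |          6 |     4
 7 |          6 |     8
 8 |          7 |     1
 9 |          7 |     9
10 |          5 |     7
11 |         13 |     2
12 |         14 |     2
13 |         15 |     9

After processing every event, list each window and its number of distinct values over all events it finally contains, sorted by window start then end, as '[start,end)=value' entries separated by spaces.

[0,2)=3 [1,3)=2 [2,4)=1 [3,5)=1 [4,6)=1 [5,7)=4 [6,8)=5 [7,9)=2 [12,14)=1 [13,15)=1 [14,16)=2 [15,17)=1

i=0 t=0 v=1: → [0,2); WM=-3
i=1 t=0 v=1: → [0,2); WM=-3
i=2 t=1 v=4: → [1,3),[0,2); WM=-2
i=3 t=1 v=9: → [1,3),[0,2); WM=-2
i=4 t=3 v=5: → [3,5),[2,4); WM=0
i=5 t=6 v=3: → [6,8),[5,7); WM=3; [0,2) fires=3 [1,3) fires=2
i=6 t=6 v=4: → [6,8),[5,7); WM=3
i=7 t=6 v=8: → [6,8),[5,7); WM=3
i=8 t=7 v=1: → [7,9),[6,8); WM=4; [2,4) fires=1
i=9 t=7 v=9: → [7,9),[6,8); WM=4
i=10 t=5 v=7: → [5,7),[4,6); WM=4
i=11 t=13 v=2: → [13,15),[12,14); WM=10; [3,5) fires=1 [4,6) fires=1 [5,7) fires=4 [6,8) fires=5 [7,9) fires=2
i=12 t=14 v=2: → [14,16),[13,15); WM=11
i=13 t=15 v=9: → [15,17),[14,16); WM=12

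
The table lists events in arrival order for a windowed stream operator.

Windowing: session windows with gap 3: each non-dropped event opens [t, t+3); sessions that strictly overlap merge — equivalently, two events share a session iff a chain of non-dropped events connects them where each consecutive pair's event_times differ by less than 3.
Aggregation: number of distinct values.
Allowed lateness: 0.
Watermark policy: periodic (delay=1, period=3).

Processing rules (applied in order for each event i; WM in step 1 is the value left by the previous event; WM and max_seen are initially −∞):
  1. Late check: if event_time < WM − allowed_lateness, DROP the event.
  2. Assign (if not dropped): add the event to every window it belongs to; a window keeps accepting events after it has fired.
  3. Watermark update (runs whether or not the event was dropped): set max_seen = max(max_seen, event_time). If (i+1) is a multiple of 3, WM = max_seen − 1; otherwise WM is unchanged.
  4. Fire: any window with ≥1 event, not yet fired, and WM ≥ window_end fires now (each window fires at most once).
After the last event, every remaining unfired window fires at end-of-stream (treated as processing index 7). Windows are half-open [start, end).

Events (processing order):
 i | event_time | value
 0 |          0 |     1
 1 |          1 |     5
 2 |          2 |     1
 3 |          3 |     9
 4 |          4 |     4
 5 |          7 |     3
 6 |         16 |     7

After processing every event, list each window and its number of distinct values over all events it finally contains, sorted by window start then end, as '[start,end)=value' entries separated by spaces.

i=0 t=0 v=1: → [0,3); WM=−∞
i=1 t=1 v=5: → [0,4); WM=−∞
i=2 t=2 v=1: → [0,5); WM=1
i=3 t=3 v=9: → [0,6); WM=1
i=4 t=4 v=4: → [0,7); WM=1
i=5 t=7 v=3: → [7,10); WM=6
i=6 t=16 v=7: → [16,19); WM=6

[0,7)=4 [7,10)=1 [16,19)=1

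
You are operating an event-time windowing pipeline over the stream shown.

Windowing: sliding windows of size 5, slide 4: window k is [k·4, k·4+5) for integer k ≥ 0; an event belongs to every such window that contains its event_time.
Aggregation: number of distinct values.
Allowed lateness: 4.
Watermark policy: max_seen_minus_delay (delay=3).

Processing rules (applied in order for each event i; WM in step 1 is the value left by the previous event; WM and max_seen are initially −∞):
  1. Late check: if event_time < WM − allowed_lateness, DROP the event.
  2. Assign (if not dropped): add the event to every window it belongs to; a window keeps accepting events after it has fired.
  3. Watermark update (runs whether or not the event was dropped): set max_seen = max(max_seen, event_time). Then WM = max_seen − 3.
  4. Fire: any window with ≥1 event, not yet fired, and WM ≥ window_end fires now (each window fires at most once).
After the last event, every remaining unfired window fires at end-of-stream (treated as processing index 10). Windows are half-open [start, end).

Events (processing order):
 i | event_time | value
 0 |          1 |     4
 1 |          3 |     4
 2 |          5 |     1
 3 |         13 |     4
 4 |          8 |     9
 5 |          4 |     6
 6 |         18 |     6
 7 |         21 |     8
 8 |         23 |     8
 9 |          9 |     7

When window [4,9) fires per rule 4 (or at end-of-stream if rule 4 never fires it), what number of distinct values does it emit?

i=0 t=1 v=4: → [0,5); WM=-2
i=1 t=3 v=4: → [0,5); WM=0
i=2 t=5 v=1: → [4,9); WM=2
i=3 t=13 v=4: → [12,17); WM=10; [0,5) fires=1 [4,9) fires=1
i=4 t=8 v=9: → [8,13),[4,9); WM=10
i=5 t=4 v=6: DROP (t<10-4); WM=10
i=6 t=18 v=6: → [16,21); WM=15; [8,13) fires=1
i=7 t=21 v=8: → [20,25); WM=18; [12,17) fires=1
i=8 t=23 v=8: → [20,25); WM=20
i=9 t=9 v=7: DROP (t<20-4); WM=20

1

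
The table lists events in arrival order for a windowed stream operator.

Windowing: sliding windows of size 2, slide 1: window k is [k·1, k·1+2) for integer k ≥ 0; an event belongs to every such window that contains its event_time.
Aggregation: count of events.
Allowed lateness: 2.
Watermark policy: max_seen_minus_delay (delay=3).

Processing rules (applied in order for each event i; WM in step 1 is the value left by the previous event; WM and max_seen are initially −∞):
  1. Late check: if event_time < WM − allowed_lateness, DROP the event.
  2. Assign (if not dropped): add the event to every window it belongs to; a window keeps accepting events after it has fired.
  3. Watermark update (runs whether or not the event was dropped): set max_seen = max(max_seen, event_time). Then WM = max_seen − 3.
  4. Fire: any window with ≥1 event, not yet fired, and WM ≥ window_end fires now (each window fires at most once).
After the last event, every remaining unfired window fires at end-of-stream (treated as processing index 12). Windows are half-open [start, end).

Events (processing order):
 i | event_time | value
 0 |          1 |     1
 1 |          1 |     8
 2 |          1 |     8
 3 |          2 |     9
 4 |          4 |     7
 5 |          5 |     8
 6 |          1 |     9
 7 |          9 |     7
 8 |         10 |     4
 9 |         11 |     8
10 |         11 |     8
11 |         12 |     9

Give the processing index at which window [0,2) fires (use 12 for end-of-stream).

5

i=0 t=1 v=1: → [1,3),[0,2); WM=-2
i=1 t=1 v=8: → [1,3),[0,2); WM=-2
i=2 t=1 v=8: → [1,3),[0,2); WM=-2
i=3 t=2 v=9: → [2,4),[1,3); WM=-1
i=4 t=4 v=7: → [4,6),[3,5); WM=1
i=5 t=5 v=8: → [5,7),[4,6); WM=2; [0,2) fires=3
i=6 t=1 v=9: → [1,3),[0,2); WM=2
i=7 t=9 v=7: → [9,11),[8,10); WM=6; [1,3) fires=5 [2,4) fires=1 [3,5) fires=1 [4,6) fires=2
i=8 t=10 v=4: → [10,12),[9,11); WM=7; [5,7) fires=1
i=9 t=11 v=8: → [11,13),[10,12); WM=8
i=10 t=11 v=8: → [11,13),[10,12); WM=8
i=11 t=12 v=9: → [12,14),[11,13); WM=9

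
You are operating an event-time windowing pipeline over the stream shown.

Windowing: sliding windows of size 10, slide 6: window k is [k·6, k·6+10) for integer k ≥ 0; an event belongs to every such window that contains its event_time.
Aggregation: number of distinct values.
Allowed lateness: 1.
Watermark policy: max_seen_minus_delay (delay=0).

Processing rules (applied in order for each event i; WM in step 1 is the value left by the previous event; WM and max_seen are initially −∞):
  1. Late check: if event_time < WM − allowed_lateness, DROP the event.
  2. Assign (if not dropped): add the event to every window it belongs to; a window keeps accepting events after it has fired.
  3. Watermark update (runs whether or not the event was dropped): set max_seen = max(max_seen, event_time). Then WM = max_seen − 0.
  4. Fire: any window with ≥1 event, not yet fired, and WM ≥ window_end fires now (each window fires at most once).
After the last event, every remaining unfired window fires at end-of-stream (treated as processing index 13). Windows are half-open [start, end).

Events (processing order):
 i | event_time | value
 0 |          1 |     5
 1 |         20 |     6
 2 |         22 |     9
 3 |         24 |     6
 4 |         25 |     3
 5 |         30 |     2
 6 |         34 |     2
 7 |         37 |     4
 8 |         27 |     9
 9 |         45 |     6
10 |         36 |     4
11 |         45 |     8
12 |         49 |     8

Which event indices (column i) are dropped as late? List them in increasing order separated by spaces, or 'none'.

8 10

i=0 t=1 v=5: → [0,10); WM=1
i=1 t=20 v=6: → [18,28),[12,22); WM=20; [0,10) fires=1
i=2 t=22 v=9: → [18,28); WM=22; [12,22) fires=1
i=3 t=24 v=6: → [24,34),[18,28); WM=24
i=4 t=25 v=3: → [24,34),[18,28); WM=25
i=5 t=30 v=2: → [30,40),[24,34); WM=30; [18,28) fires=3
i=6 t=34 v=2: → [30,40); WM=34; [24,34) fires=3
i=7 t=37 v=4: → [36,46),[30,40); WM=37
i=8 t=27 v=9: DROP (t<37-1); WM=37
i=9 t=45 v=6: → [42,52),[36,46); WM=45; [30,40) fires=2
i=10 t=36 v=4: DROP (t<45-1); WM=45
i=11 t=45 v=8: → [42,52),[36,46); WM=45
i=12 t=49 v=8: → [48,58),[42,52); WM=49; [36,46) fires=3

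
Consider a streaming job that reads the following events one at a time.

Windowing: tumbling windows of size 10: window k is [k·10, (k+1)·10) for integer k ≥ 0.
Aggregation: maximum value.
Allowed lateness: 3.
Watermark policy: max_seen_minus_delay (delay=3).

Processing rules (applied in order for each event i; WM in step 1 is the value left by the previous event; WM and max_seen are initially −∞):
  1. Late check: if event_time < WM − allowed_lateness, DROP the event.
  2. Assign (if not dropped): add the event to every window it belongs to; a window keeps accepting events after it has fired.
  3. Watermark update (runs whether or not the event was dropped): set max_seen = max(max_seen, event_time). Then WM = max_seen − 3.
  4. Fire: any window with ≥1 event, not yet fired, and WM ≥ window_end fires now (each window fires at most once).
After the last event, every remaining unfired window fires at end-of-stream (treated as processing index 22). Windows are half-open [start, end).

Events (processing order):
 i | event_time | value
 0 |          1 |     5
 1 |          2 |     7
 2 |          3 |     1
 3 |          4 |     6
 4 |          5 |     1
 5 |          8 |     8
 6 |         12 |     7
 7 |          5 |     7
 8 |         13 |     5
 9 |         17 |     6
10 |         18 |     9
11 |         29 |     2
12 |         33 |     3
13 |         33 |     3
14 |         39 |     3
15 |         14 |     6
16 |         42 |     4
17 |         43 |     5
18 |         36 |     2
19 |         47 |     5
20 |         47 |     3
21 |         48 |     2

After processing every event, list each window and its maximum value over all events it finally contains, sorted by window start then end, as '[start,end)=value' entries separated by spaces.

i=0 t=1 v=5: → [0,10); WM=-2
i=1 t=2 v=7: → [0,10); WM=-1
i=2 t=3 v=1: → [0,10); WM=0
i=3 t=4 v=6: → [0,10); WM=1
i=4 t=5 v=1: → [0,10); WM=2
i=5 t=8 v=8: → [0,10); WM=5
i=6 t=12 v=7: → [10,20); WM=9
i=7 t=5 v=7: DROP (t<9-3); WM=9
i=8 t=13 v=5: → [10,20); WM=10; [0,10) fires=8
i=9 t=17 v=6: → [10,20); WM=14
i=10 t=18 v=9: → [10,20); WM=15
i=11 t=29 v=2: → [20,30); WM=26; [10,20) fires=9
i=12 t=33 v=3: → [30,40); WM=30; [20,30) fires=2
i=13 t=33 v=3: → [30,40); WM=30
i=14 t=39 v=3: → [30,40); WM=36
i=15 t=14 v=6: DROP (t<36-3); WM=36
i=16 t=42 v=4: → [40,50); WM=39
i=17 t=43 v=5: → [40,50); WM=40; [30,40) fires=3
i=18 t=36 v=2: DROP (t<40-3); WM=40
i=19 t=47 v=5: → [40,50); WM=44
i=20 t=47 v=3: → [40,50); WM=44
i=21 t=48 v=2: → [40,50); WM=45

[0,10)=8 [10,20)=9 [20,30)=2 [30,40)=3 [40,50)=5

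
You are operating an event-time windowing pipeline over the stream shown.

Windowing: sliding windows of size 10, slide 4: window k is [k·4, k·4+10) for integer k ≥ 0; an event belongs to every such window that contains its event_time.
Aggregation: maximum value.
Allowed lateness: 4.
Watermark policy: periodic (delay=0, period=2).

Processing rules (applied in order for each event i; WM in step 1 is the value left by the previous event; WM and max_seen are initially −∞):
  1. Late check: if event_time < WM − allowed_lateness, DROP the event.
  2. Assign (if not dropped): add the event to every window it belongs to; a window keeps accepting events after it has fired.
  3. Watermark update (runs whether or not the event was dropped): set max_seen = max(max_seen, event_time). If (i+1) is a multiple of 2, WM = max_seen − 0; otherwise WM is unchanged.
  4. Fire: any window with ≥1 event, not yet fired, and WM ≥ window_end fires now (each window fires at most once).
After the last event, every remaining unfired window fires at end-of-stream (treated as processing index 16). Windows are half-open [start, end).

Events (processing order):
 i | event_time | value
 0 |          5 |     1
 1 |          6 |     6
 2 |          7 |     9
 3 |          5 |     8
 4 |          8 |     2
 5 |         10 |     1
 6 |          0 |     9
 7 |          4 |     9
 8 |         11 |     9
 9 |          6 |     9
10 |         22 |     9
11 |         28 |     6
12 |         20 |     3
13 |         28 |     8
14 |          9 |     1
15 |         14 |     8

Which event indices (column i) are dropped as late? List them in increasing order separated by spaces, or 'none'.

6 7 12 14 15

i=0 t=5 v=1: → [4,14),[0,10); WM=−∞
i=1 t=6 v=6: → [4,14),[0,10); WM=6
i=2 t=7 v=9: → [4,14),[0,10); WM=6
i=3 t=5 v=8: → [4,14),[0,10); WM=7
i=4 t=8 v=2: → [8,18),[4,14),[0,10); WM=7
i=5 t=10 v=1: → [8,18),[4,14); WM=10; [0,10) fires=9
i=6 t=0 v=9: DROP (t<10-4); WM=10
i=7 t=4 v=9: DROP (t<10-4); WM=10
i=8 t=11 v=9: → [8,18),[4,14); WM=10
i=9 t=6 v=9: → [4,14),[0,10); WM=11
i=10 t=22 v=9: → [20,30),[16,26); WM=11
i=11 t=28 v=6: → [28,38),[24,34),[20,30); WM=28; [4,14) fires=9 [8,18) fires=9 [16,26) fires=9
i=12 t=20 v=3: DROP (t<28-4); WM=28
i=13 t=28 v=8: → [28,38),[24,34),[20,30); WM=28
i=14 t=9 v=1: DROP (t<28-4); WM=28
i=15 t=14 v=8: DROP (t<28-4); WM=28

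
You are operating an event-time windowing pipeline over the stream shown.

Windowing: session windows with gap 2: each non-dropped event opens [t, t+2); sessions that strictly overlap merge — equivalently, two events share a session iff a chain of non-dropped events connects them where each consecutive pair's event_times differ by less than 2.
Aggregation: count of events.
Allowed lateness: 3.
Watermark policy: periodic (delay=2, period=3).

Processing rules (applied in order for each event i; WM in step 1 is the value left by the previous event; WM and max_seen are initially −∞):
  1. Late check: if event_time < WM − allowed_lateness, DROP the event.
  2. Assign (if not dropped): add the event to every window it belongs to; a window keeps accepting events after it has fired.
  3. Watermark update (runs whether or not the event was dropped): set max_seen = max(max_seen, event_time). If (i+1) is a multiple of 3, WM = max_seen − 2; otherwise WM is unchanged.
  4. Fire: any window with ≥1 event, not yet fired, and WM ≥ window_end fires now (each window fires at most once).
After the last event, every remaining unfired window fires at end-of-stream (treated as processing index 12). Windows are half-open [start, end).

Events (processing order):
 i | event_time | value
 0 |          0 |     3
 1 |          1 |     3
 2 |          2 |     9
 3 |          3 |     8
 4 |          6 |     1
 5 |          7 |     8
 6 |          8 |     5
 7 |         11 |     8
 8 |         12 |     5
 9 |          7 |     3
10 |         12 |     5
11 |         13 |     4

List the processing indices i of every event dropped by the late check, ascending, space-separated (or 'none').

i=0 t=0 v=3: → [0,2); WM=−∞
i=1 t=1 v=3: → [0,3); WM=−∞
i=2 t=2 v=9: → [0,4); WM=0
i=3 t=3 v=8: → [0,5); WM=0
i=4 t=6 v=1: → [6,8); WM=0
i=5 t=7 v=8: → [6,9); WM=5
i=6 t=8 v=5: → [6,10); WM=5
i=7 t=11 v=8: → [11,13); WM=5
i=8 t=12 v=5: → [11,14); WM=10
i=9 t=7 v=3: → [6,10); WM=10
i=10 t=12 v=5: → [11,14); WM=10
i=11 t=13 v=4: → [11,15); WM=11

none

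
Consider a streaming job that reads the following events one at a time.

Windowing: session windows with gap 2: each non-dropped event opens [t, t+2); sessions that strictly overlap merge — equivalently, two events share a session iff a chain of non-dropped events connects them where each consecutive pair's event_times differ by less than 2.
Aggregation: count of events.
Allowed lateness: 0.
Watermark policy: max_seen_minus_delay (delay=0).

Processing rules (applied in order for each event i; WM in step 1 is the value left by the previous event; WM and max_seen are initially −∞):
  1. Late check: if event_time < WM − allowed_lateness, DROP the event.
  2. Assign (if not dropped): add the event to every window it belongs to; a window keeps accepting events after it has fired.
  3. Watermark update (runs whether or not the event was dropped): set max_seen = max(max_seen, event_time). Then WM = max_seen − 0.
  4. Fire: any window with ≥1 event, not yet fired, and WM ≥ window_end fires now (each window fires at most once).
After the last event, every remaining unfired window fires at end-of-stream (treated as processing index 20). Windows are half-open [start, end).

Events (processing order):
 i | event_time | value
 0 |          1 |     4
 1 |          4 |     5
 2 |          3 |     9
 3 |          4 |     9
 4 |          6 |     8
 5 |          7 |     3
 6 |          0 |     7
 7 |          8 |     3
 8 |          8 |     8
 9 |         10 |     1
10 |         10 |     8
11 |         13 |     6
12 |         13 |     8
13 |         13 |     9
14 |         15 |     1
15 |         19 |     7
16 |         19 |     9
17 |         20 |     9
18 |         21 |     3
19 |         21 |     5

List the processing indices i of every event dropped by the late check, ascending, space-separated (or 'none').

2 6

i=0 t=1 v=4: → [1,3); WM=1
i=1 t=4 v=5: → [4,6); WM=4
i=2 t=3 v=9: DROP (t<4-0); WM=4
i=3 t=4 v=9: → [4,6); WM=4
i=4 t=6 v=8: → [6,8); WM=6
i=5 t=7 v=3: → [6,9); WM=7
i=6 t=0 v=7: DROP (t<7-0); WM=7
i=7 t=8 v=3: → [6,10); WM=8
i=8 t=8 v=8: → [6,10); WM=8
i=9 t=10 v=1: → [10,12); WM=10
i=10 t=10 v=8: → [10,12); WM=10
i=11 t=13 v=6: → [13,15); WM=13
i=12 t=13 v=8: → [13,15); WM=13
i=13 t=13 v=9: → [13,15); WM=13
i=14 t=15 v=1: → [15,17); WM=15
i=15 t=19 v=7: → [19,21); WM=19
i=16 t=19 v=9: → [19,21); WM=19
i=17 t=20 v=9: → [19,22); WM=20
i=18 t=21 v=3: → [19,23); WM=21
i=19 t=21 v=5: → [19,23); WM=21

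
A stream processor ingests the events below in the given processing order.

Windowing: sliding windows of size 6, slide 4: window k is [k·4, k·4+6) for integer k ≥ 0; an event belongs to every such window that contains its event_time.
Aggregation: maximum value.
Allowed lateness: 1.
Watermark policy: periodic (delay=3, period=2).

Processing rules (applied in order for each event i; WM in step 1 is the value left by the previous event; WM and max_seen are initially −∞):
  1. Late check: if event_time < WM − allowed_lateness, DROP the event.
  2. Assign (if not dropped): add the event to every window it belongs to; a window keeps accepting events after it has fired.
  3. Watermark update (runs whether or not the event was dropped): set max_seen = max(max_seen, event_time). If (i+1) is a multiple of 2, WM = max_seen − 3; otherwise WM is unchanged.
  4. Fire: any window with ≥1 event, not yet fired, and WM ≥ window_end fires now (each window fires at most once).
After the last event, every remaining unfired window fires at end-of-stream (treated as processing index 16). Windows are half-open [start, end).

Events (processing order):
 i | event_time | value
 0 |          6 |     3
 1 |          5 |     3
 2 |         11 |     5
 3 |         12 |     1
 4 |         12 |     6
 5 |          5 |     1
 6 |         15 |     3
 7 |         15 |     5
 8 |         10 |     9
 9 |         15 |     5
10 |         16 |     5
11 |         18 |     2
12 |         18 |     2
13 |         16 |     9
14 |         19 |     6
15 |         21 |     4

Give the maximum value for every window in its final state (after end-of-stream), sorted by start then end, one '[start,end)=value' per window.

[0,6)=3 [4,10)=3 [8,14)=6 [12,18)=9 [16,22)=9 [20,26)=4

i=0 t=6 v=3: → [4,10); WM=−∞
i=1 t=5 v=3: → [4,10),[0,6); WM=3
i=2 t=11 v=5: → [8,14); WM=3
i=3 t=12 v=1: → [12,18),[8,14); WM=9; [0,6) fires=3
i=4 t=12 v=6: → [12,18),[8,14); WM=9
i=5 t=5 v=1: DROP (t<9-1); WM=9
i=6 t=15 v=3: → [12,18); WM=9
i=7 t=15 v=5: → [12,18); WM=12; [4,10) fires=3
i=8 t=10 v=9: DROP (t<12-1); WM=12
i=9 t=15 v=5: → [12,18); WM=12
i=10 t=16 v=5: → [16,22),[12,18); WM=12
i=11 t=18 v=2: → [16,22); WM=15; [8,14) fires=6
i=12 t=18 v=2: → [16,22); WM=15
i=13 t=16 v=9: → [16,22),[12,18); WM=15
i=14 t=19 v=6: → [16,22); WM=15
i=15 t=21 v=4: → [20,26),[16,22); WM=18; [12,18) fires=9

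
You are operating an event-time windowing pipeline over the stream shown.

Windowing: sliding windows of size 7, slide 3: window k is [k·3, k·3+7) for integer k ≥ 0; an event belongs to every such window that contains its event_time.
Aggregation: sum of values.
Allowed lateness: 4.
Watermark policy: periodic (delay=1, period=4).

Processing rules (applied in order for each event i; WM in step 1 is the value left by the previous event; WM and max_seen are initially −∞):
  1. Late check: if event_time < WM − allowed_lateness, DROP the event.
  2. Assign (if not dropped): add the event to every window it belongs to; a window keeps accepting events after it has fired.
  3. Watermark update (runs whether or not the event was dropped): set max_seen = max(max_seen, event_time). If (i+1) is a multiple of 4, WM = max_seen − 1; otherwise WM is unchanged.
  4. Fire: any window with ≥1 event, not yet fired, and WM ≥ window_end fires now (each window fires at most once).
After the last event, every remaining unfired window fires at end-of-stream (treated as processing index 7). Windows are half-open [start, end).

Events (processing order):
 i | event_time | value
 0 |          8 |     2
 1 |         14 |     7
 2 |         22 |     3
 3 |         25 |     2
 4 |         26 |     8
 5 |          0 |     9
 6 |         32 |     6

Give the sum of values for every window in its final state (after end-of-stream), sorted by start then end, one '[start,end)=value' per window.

i=0 t=8 v=2: → [6,13),[3,10); WM=−∞
i=1 t=14 v=7: → [12,19),[9,16); WM=−∞
i=2 t=22 v=3: → [21,28),[18,25); WM=−∞
i=3 t=25 v=2: → [24,31),[21,28); WM=24; [3,10) fires=2 [6,13) fires=2 [9,16) fires=7 [12,19) fires=7
i=4 t=26 v=8: → [24,31),[21,28); WM=24
i=5 t=0 v=9: DROP (t<24-4); WM=24
i=6 t=32 v=6: → [30,37),[27,34); WM=24

[3,10)=2 [6,13)=2 [9,16)=7 [12,19)=7 [18,25)=3 [21,28)=13 [24,31)=10 [27,34)=6 [30,37)=6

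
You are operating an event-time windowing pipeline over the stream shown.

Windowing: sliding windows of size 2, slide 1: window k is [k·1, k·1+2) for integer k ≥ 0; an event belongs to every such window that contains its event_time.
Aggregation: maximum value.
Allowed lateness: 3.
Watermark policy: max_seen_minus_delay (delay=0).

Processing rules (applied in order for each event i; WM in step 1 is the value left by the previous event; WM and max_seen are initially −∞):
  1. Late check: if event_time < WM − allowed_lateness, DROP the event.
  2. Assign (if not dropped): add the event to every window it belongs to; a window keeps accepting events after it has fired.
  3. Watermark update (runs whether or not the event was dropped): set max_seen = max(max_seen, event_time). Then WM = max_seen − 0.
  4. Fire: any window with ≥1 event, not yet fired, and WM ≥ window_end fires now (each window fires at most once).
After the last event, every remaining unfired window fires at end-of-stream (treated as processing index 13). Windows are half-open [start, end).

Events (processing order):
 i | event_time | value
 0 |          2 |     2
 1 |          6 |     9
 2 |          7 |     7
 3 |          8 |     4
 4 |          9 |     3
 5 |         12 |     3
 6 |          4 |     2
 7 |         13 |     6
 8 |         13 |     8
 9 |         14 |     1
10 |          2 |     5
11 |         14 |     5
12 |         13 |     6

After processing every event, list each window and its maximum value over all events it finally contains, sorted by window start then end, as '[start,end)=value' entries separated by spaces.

[1,3)=2 [2,4)=2 [5,7)=9 [6,8)=9 [7,9)=7 [8,10)=4 [9,11)=3 [11,13)=3 [12,14)=8 [13,15)=8 [14,16)=5

i=0 t=2 v=2: → [2,4),[1,3); WM=2
i=1 t=6 v=9: → [6,8),[5,7); WM=6; [1,3) fires=2 [2,4) fires=2
i=2 t=7 v=7: → [7,9),[6,8); WM=7; [5,7) fires=9
i=3 t=8 v=4: → [8,10),[7,9); WM=8; [6,8) fires=9
i=4 t=9 v=3: → [9,11),[8,10); WM=9; [7,9) fires=7
i=5 t=12 v=3: → [12,14),[11,13); WM=12; [8,10) fires=4 [9,11) fires=3
i=6 t=4 v=2: DROP (t<12-3); WM=12
i=7 t=13 v=6: → [13,15),[12,14); WM=13; [11,13) fires=3
i=8 t=13 v=8: → [13,15),[12,14); WM=13
i=9 t=14 v=1: → [14,16),[13,15); WM=14; [12,14) fires=8
i=10 t=2 v=5: DROP (t<14-3); WM=14
i=11 t=14 v=5: → [14,16),[13,15); WM=14
i=12 t=13 v=6: → [13,15),[12,14); WM=14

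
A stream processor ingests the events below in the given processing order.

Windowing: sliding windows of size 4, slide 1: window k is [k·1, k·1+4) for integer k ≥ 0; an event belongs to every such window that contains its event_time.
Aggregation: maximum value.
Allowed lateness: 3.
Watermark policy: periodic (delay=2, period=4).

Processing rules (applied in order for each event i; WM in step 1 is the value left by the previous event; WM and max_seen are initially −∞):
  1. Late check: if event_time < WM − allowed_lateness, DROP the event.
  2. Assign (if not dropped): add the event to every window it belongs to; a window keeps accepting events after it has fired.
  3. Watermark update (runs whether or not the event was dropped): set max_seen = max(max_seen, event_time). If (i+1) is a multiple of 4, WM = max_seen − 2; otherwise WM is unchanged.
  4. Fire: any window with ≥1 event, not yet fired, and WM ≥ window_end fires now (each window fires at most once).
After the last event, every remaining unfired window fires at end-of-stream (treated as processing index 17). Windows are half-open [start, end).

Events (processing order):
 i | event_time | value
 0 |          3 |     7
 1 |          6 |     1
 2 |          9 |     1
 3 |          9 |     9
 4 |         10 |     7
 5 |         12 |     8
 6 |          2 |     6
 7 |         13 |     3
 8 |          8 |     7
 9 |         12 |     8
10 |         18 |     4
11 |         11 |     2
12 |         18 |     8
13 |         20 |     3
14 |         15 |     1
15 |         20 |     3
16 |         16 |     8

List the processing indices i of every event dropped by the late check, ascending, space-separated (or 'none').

i=0 t=3 v=7: → [3,7),[2,6),[1,5),[0,4); WM=−∞
i=1 t=6 v=1: → [6,10),[5,9),[4,8),[3,7); WM=−∞
i=2 t=9 v=1: → [9,13),[8,12),[7,11),[6,10); WM=−∞
i=3 t=9 v=9: → [9,13),[8,12),[7,11),[6,10); WM=7; [0,4) fires=7 [1,5) fires=7 [2,6) fires=7 [3,7) fires=7
i=4 t=10 v=7: → [10,14),[9,13),[8,12),[7,11); WM=7
i=5 t=12 v=8: → [12,16),[11,15),[10,14),[9,13); WM=7
i=6 t=2 v=6: DROP (t<7-3); WM=7
i=7 t=13 v=3: → [13,17),[12,16),[11,15),[10,14); WM=11; [4,8) fires=1 [5,9) fires=1 [6,10) fires=9 [7,11) fires=9
i=8 t=8 v=7: → [8,12),[7,11),[6,10),[5,9); WM=11
i=9 t=12 v=8: → [12,16),[11,15),[10,14),[9,13); WM=11
i=10 t=18 v=4: → [18,22),[17,21),[16,20),[15,19); WM=11
i=11 t=11 v=2: → [11,15),[10,14),[9,13),[8,12); WM=16; [8,12) fires=9 [9,13) fires=9 [10,14) fires=8 [11,15) fires=8 [12,16) fires=8
i=12 t=18 v=8: → [18,22),[17,21),[16,20),[15,19); WM=16
i=13 t=20 v=3: → [20,24),[19,23),[18,22),[17,21); WM=16
i=14 t=15 v=1: → [15,19),[14,18),[13,17),[12,16); WM=16
i=15 t=20 v=3: → [20,24),[19,23),[18,22),[17,21); WM=18; [13,17) fires=3 [14,18) fires=1
i=16 t=16 v=8: → [16,20),[15,19),[14,18),[13,17); WM=18

6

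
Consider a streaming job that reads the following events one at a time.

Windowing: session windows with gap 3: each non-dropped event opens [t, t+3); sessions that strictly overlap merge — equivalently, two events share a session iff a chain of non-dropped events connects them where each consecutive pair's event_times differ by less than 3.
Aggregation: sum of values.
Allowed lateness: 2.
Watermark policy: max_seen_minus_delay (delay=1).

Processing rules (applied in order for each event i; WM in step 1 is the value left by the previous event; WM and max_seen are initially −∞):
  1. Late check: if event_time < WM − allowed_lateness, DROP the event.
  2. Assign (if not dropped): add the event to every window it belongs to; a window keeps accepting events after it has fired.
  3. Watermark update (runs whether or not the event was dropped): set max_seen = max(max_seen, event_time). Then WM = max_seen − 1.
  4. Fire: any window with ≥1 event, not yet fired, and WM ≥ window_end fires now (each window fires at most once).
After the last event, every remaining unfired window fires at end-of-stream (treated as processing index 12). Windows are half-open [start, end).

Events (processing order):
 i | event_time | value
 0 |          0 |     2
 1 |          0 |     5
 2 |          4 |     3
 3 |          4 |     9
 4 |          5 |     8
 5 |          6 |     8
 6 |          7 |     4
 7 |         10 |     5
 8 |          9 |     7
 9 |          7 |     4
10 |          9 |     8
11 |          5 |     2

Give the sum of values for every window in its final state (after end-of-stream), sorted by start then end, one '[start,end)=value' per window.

i=0 t=0 v=2: → [0,3); WM=-1
i=1 t=0 v=5: → [0,3); WM=-1
i=2 t=4 v=3: → [4,7); WM=3
i=3 t=4 v=9: → [4,7); WM=3
i=4 t=5 v=8: → [4,8); WM=4
i=5 t=6 v=8: → [4,9); WM=5
i=6 t=7 v=4: → [4,10); WM=6
i=7 t=10 v=5: → [10,13); WM=9
i=8 t=9 v=7: → [4,13); WM=9
i=9 t=7 v=4: → [4,13); WM=9
i=10 t=9 v=8: → [4,13); WM=9
i=11 t=5 v=2: DROP (t<9-2); WM=9

[0,3)=7 [4,13)=56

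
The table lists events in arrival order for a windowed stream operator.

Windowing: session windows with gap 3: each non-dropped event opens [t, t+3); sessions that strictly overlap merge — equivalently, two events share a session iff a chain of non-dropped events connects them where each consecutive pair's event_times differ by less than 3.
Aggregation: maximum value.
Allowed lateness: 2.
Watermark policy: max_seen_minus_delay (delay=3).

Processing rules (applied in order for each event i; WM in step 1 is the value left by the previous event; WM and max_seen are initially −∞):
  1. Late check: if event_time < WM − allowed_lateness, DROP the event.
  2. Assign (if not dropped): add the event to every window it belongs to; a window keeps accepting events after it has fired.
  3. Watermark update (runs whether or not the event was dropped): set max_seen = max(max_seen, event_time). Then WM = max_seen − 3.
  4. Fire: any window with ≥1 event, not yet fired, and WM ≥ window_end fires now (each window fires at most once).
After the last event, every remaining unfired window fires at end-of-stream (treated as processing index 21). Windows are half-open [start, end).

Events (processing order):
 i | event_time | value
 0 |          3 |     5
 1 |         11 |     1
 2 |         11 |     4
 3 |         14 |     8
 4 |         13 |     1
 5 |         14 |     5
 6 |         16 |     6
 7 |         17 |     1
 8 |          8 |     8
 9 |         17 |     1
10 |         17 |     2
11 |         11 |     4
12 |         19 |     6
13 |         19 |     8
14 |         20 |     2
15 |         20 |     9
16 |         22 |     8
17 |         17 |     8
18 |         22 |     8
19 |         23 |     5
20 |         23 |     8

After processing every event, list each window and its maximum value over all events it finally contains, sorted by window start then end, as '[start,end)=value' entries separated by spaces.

[3,6)=5 [11,26)=9

i=0 t=3 v=5: → [3,6); WM=0
i=1 t=11 v=1: → [11,14); WM=8
i=2 t=11 v=4: → [11,14); WM=8
i=3 t=14 v=8: → [14,17); WM=11
i=4 t=13 v=1: → [11,17); WM=11
i=5 t=14 v=5: → [11,17); WM=11
i=6 t=16 v=6: → [11,19); WM=13
i=7 t=17 v=1: → [11,20); WM=14
i=8 t=8 v=8: DROP (t<14-2); WM=14
i=9 t=17 v=1: → [11,20); WM=14
i=10 t=17 v=2: → [11,20); WM=14
i=11 t=11 v=4: DROP (t<14-2); WM=14
i=12 t=19 v=6: → [11,22); WM=16
i=13 t=19 v=8: → [11,22); WM=16
i=14 t=20 v=2: → [11,23); WM=17
i=15 t=20 v=9: → [11,23); WM=17
i=16 t=22 v=8: → [11,25); WM=19
i=17 t=17 v=8: → [11,25); WM=19
i=18 t=22 v=8: → [11,25); WM=19
i=19 t=23 v=5: → [11,26); WM=20
i=20 t=23 v=8: → [11,26); WM=20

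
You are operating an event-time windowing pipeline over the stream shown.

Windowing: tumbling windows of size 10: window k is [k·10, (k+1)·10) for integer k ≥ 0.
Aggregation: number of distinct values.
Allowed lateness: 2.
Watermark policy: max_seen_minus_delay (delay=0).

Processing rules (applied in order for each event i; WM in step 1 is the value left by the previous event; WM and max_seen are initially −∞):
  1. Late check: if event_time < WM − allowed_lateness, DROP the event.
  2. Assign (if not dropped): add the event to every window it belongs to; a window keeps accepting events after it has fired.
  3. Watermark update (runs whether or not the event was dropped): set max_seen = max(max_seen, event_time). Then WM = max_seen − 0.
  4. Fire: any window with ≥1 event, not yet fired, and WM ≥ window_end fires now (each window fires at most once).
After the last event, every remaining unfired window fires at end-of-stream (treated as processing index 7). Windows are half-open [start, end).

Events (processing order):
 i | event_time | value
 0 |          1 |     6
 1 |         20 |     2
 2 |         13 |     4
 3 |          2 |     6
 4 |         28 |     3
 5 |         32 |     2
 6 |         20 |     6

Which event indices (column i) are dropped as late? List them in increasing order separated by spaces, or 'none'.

i=0 t=1 v=6: → [0,10); WM=1
i=1 t=20 v=2: → [20,30); WM=20; [0,10) fires=1
i=2 t=13 v=4: DROP (t<20-2); WM=20
i=3 t=2 v=6: DROP (t<20-2); WM=20
i=4 t=28 v=3: → [20,30); WM=28
i=5 t=32 v=2: → [30,40); WM=32; [20,30) fires=2
i=6 t=20 v=6: DROP (t<32-2); WM=32

2 3 6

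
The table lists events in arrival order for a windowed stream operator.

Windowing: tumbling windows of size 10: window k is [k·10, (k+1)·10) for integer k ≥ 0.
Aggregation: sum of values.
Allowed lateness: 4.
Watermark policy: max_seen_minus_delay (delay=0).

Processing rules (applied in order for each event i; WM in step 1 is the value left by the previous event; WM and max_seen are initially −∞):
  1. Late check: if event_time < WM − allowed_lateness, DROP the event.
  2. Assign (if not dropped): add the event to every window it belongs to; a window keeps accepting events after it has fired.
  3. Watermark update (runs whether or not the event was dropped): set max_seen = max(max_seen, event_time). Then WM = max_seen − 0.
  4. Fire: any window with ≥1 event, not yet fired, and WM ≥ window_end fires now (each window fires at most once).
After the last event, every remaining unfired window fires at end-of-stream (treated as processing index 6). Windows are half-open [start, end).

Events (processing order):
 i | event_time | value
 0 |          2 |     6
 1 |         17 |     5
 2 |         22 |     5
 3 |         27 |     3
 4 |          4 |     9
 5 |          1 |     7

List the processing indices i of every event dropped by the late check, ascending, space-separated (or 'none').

4 5

i=0 t=2 v=6: → [0,10); WM=2
i=1 t=17 v=5: → [10,20); WM=17; [0,10) fires=6
i=2 t=22 v=5: → [20,30); WM=22; [10,20) fires=5
i=3 t=27 v=3: → [20,30); WM=27
i=4 t=4 v=9: DROP (t<27-4); WM=27
i=5 t=1 v=7: DROP (t<27-4); WM=27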